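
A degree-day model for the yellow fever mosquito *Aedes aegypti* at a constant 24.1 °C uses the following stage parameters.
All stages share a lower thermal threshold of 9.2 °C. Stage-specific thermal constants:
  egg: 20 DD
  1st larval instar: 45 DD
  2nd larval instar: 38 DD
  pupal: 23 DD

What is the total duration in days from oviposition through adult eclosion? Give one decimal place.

Daily accumulation at 24.1 °C = 24.1 − 9.2 = 14.9 DD/day.
Total K = 20 + 45 + 38 + 23 = 126 DD.
Total duration = 126 / 14.9 = 8.456 ≈ 8.5 days.

8.5 days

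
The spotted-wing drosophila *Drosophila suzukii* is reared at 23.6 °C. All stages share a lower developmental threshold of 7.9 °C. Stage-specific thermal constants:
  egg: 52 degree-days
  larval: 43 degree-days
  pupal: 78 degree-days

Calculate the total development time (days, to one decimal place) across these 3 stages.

11.0 days

Daily accumulation at 23.6 °C = 23.6 − 7.9 = 15.7 DD/day.
Total K = 52 + 43 + 78 = 173 DD.
Total duration = 173 / 15.7 = 11.019 ≈ 11.0 days.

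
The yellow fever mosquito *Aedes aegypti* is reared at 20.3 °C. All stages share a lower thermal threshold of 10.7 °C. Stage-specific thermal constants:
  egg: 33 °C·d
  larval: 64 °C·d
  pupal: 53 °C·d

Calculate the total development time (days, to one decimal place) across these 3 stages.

15.6 days

Daily accumulation at 20.3 °C = 20.3 − 10.7 = 9.6 DD/day.
Total K = 33 + 64 + 53 = 150 DD.
Total duration = 150 / 9.6 = 15.625 ≈ 15.6 days.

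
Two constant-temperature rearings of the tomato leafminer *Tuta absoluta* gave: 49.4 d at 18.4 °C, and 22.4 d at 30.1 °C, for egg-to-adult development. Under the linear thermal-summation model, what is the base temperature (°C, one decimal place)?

8.7 °C

Linear rate model ⇒ the product D·(T − T_b) is constant across temperatures.
49.4·(18.4 − T_b) = 22.4·(30.1 − T_b)
T_b = (49.4·18.4 − 22.4·30.1) / (49.4 − 22.4) = 234.72 / 27.0 = 8.693 °C ≈ 8.7 °C.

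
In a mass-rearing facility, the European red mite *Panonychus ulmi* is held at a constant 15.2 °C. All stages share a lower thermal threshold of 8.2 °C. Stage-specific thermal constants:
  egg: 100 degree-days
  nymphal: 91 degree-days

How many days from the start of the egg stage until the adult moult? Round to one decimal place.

Daily accumulation at 15.2 °C = 15.2 − 8.2 = 7.0 DD/day.
Total K = 100 + 91 = 191 DD.
Total duration = 191 / 7.0 = 27.286 ≈ 27.3 days.

27.3 days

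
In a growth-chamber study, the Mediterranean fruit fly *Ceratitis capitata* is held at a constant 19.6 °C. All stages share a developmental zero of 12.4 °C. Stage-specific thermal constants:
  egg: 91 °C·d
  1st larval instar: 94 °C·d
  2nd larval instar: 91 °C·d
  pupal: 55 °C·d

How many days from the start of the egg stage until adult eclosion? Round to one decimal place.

Daily accumulation at 19.6 °C = 19.6 − 12.4 = 7.2 DD/day.
Total K = 91 + 94 + 91 + 55 = 331 DD.
Total duration = 331 / 7.2 = 45.972 ≈ 46.0 days.

46.0 days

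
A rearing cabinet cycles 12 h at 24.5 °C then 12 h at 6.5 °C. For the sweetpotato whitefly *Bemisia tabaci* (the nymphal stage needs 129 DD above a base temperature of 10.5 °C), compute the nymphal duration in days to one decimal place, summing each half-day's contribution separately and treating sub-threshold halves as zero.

Day half: max(0, 24.5 − 10.5) × 0.5 = 14.0 × 0.5 = 7.00 DD.
Night half: max(0, 6.5 − 10.5) × 0.5 = 0.0 × 0.5 = 0.00 DD.
Per 24 h: 7.00 DD/day.
Duration = 129 / 7.00 = 18.429 ≈ 18.4 days.

18.4 days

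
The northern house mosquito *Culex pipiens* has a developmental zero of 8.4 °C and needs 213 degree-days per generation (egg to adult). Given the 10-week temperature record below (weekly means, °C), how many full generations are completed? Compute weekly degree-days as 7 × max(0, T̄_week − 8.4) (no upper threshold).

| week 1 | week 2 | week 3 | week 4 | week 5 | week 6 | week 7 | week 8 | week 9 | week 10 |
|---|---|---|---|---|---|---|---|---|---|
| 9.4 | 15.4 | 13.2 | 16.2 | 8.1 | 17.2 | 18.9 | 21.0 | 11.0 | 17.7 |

2 generations

Weekly DD (7 × max(0, T̄ − 8.4)): 7.0, 49.0, 33.6, 54.6, 0.0, 61.6, 73.5, 88.2, 18.2, 65.1.
Season total = 450.8 DD.
Complete generations = ⌊450.8 / 213⌋ = 2.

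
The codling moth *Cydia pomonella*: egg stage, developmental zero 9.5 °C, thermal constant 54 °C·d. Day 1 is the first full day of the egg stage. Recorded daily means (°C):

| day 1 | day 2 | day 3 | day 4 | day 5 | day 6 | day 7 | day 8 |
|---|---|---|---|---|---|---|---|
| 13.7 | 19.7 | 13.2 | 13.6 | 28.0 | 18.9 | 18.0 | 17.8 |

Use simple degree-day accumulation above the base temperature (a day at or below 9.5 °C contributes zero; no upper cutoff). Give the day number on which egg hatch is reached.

Daily DD above 9.5 °C: 4.2, 10.2, 3.7, 4.1, 18.5, 9.4, 8.5, 8.3.
Cumulative: 4.2, 14.4, 18.1, 22.2, 40.7, 50.1, 58.6, 66.9.
The total first reaches 54 DD on day 7.

day 7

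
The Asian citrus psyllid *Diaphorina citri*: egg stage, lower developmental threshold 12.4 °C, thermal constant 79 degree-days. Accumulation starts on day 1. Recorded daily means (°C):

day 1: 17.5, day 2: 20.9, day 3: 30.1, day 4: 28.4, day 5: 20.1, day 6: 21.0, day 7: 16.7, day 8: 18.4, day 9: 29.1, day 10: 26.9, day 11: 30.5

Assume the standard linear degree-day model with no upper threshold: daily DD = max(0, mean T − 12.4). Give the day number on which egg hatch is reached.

day 9

Daily DD above 12.4 °C: 5.1, 8.5, 17.7, 16.0, 7.7, 8.6, 4.3, 6.0, 16.7, 14.5, 18.1.
Cumulative: 5.1, 13.6, 31.3, 47.3, 55.0, 63.6, 67.9, 73.9, 90.6, 105.1, 123.2.
The total first reaches 79 DD on day 9.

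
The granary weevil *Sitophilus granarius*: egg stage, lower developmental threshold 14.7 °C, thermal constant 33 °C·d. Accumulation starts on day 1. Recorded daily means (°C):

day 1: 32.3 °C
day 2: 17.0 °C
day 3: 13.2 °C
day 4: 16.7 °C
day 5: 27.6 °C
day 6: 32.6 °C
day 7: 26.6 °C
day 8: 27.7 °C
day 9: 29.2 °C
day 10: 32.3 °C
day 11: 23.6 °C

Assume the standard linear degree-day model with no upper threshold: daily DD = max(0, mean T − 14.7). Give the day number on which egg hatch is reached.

Daily DD above 14.7 °C: 17.6, 2.3, 0.0, 2.0, 12.9, 17.9, 11.9, 13.0, 14.5, 17.6, 8.9.
Cumulative: 17.6, 19.9, 19.9, 21.9, 34.8, 52.7, 64.6, 77.6, 92.1, 109.7, 118.6.
The total first reaches 33 DD on day 5.

day 5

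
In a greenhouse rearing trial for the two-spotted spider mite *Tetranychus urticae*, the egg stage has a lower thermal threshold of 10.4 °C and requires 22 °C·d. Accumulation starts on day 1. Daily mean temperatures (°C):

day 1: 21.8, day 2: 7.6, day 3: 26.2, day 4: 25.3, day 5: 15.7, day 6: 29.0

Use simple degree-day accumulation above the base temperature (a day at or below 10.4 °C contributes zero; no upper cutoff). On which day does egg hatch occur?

day 3

Daily DD above 10.4 °C: 11.4, 0.0, 15.8, 14.9, 5.3, 18.6.
Cumulative: 11.4, 11.4, 27.2, 42.1, 47.4, 66.0.
The total first reaches 22 DD on day 3.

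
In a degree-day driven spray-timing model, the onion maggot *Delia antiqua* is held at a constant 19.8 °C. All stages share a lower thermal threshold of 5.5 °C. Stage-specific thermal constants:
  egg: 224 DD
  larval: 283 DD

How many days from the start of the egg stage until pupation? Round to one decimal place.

35.5 days

Daily accumulation at 19.8 °C = 19.8 − 5.5 = 14.3 DD/day.
Total K = 224 + 283 = 507 DD.
Total duration = 507 / 14.3 = 35.455 ≈ 35.5 days.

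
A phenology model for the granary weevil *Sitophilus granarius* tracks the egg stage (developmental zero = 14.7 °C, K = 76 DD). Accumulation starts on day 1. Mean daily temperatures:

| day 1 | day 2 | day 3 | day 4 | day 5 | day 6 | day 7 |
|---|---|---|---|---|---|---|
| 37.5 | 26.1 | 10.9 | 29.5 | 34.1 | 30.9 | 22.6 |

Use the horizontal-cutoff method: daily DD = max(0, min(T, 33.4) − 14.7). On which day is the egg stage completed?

day 6

Daily DD above 14.7 °C (capped at 18.7): 18.7, 11.4, 0.0, 14.8, 18.7, 16.2, 7.9.
Cumulative: 18.7, 30.1, 30.1, 44.9, 63.6, 79.8, 87.7.
The total first reaches 76 DD on day 6.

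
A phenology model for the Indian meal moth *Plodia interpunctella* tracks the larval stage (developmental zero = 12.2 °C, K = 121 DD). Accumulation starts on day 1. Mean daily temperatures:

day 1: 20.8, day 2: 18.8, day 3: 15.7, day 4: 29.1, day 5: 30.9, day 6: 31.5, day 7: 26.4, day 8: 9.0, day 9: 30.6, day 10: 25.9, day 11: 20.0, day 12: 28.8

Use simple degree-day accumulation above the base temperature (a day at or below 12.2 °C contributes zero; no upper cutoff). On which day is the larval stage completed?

day 11

Daily DD above 12.2 °C: 8.6, 6.6, 3.5, 16.9, 18.7, 19.3, 14.2, 0.0, 18.4, 13.7, 7.8, 16.6.
Cumulative: 8.6, 15.2, 18.7, 35.6, 54.3, 73.6, 87.8, 87.8, 106.2, 119.9, 127.7, 144.3.
The total first reaches 121 DD on day 11.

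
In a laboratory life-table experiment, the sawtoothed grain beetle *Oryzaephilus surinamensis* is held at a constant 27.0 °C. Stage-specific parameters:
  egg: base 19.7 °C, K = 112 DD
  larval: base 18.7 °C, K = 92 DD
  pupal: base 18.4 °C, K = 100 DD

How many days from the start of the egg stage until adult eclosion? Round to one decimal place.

egg: 112 / (27.0 − 19.7) = 112 / 7.3 = 15.342 d.
larval: 92 / (27.0 − 18.7) = 92 / 8.3 = 11.084 d.
pupal: 100 / (27.0 − 18.4) = 100 / 8.6 = 11.628 d.
Sum = 38.055 ≈ 38.1 days.

38.1 days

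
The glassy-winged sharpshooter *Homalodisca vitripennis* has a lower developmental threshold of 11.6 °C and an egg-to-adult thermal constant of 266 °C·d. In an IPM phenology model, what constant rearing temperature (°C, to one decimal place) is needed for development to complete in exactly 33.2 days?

Required daily accumulation = 266 / 33.2 = 8.012 DD/day.
T = T_base + 8.012 = 11.6 + 8.012 = 19.612 ≈ 19.6 °C.

19.6 °C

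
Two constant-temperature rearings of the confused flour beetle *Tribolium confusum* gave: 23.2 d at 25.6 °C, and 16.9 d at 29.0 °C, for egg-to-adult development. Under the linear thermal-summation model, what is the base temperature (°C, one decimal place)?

16.5 °C

Linear rate model ⇒ the product D·(T − T_b) is constant across temperatures.
23.2·(25.6 − T_b) = 16.9·(29.0 − T_b)
T_b = (23.2·25.6 − 16.9·29.0) / (23.2 − 16.9) = 103.82 / 6.3 = 16.479 °C ≈ 16.5 °C.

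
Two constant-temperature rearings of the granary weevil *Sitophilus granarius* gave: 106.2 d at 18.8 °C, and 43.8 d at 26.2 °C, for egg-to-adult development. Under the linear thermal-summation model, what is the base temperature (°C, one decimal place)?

Under the model K = D·(T − T_b), so D₁·(T₁ − T_b) = D₂·(T₂ − T_b).
106.2·(18.8 − T_b) = 43.8·(26.2 − T_b)
T_b = (106.2·18.8 − 43.8·26.2) / (106.2 − 43.8) = 849.00 / 62.4 = 13.606 °C ≈ 13.6 °C.

13.6 °C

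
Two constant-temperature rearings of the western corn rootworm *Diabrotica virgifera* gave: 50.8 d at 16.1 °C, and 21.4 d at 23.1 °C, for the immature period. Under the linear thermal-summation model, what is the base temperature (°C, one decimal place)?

Linear rate model ⇒ the product D·(T − T_b) is constant across temperatures.
50.8·(16.1 − T_b) = 21.4·(23.1 − T_b)
T_b = (50.8·16.1 − 21.4·23.1) / (50.8 − 21.4) = 323.54 / 29.4 = 11.005 °C ≈ 11.0 °C.

11.0 °C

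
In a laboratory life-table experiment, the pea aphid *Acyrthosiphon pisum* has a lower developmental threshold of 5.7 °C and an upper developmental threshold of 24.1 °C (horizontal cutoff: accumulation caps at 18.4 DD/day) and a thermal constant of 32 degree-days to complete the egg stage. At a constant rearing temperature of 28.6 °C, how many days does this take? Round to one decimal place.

Temperature 28.6 °C exceeds the upper threshold, so daily accumulation caps at 24.1 − 5.7 = 18.4 DD/day.
Duration = 32 / 18.4 = 1.739 ≈ 1.7 days.

1.7 days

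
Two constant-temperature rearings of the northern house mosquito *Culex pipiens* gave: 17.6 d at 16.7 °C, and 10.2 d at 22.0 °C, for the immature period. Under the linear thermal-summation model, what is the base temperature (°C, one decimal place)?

Linear rate model ⇒ the product D·(T − T_b) is constant across temperatures.
17.6·(16.7 − T_b) = 10.2·(22.0 − T_b)
T_b = (17.6·16.7 − 10.2·22.0) / (17.6 − 10.2) = 69.52 / 7.4 = 9.395 °C ≈ 9.4 °C.

9.4 °C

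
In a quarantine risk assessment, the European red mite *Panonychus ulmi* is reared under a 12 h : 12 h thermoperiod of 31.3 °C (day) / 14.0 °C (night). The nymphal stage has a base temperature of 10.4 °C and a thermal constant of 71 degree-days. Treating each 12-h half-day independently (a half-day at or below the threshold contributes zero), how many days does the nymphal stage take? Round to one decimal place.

5.8 days

Day half: max(0, 31.3 − 10.4) × 0.5 = 20.9 × 0.5 = 10.45 DD.
Night half: max(0, 14.0 − 10.4) × 0.5 = 3.6 × 0.5 = 1.80 DD.
Per 24 h: 12.25 DD/day.
Duration = 71 / 12.25 = 5.796 ≈ 5.8 days.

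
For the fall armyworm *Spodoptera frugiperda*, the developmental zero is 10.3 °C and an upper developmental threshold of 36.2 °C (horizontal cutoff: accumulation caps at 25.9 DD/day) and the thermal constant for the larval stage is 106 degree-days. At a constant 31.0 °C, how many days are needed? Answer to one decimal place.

5.1 days

Daily accumulation = 31.0 − 10.3 = 20.7 DD/day.
Duration = 106 / 20.7 = 5.121 ≈ 5.1 days.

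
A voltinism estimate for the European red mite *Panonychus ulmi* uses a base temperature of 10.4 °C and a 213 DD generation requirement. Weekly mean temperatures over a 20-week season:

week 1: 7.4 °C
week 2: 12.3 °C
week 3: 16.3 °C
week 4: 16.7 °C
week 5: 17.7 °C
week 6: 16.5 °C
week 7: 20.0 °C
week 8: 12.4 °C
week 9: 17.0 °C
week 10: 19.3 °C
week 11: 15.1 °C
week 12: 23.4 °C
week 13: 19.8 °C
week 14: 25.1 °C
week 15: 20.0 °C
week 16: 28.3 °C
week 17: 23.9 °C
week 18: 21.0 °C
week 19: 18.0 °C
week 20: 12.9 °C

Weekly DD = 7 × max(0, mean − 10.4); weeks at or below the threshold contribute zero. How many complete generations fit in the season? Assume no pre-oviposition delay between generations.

Weekly DD (7 × max(0, T̄ − 10.4)): 0.0, 13.3, 41.3, 44.1, 51.1, 42.7, 67.2, 14.0, 46.2, 62.3, 32.9, 91.0, 65.8, 102.9, 67.2, 125.3, 94.5, 74.2, 53.2, 17.5.
Season total = 1106.7 DD.
Complete generations = ⌊1106.7 / 213⌋ = 5.

5 generations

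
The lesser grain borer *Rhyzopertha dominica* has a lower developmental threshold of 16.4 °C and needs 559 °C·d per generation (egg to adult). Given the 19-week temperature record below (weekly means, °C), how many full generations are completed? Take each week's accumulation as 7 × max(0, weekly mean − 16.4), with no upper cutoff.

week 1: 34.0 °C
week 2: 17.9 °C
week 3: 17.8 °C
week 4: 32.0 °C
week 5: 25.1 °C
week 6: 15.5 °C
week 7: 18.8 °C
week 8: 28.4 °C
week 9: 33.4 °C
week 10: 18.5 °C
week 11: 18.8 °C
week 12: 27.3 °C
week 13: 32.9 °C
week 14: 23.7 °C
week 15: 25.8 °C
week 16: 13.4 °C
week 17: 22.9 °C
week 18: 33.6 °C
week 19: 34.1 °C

2 generations

Weekly DD (7 × max(0, T̄ − 16.4)): 123.2, 10.5, 9.8, 109.2, 60.9, 0.0, 16.8, 84.0, 119.0, 14.7, 16.8, 76.3, 115.5, 51.1, 65.8, 0.0, 45.5, 120.4, 123.9.
Season total = 1163.4 DD.
Complete generations = ⌊1163.4 / 559⌋ = 2.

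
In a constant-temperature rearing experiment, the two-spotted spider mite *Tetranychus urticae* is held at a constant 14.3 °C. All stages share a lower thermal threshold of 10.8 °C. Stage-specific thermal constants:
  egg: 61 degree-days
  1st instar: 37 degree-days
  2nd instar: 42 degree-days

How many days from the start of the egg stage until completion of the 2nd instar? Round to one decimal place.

Daily accumulation at 14.3 °C = 14.3 − 10.8 = 3.5 DD/day.
Total K = 61 + 37 + 42 = 140 DD.
Total duration = 140 / 3.5 = 40.000 ≈ 40.0 days.

40.0 days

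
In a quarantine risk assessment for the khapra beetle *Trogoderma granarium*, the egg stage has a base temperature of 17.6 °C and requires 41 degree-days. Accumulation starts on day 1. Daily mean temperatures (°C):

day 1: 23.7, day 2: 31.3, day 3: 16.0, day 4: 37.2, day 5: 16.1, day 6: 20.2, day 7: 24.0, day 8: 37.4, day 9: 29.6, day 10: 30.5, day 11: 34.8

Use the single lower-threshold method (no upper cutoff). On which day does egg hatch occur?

Daily DD above 17.6 °C: 6.1, 13.7, 0.0, 19.6, 0.0, 2.6, 6.4, 19.8, 12.0, 12.9, 17.2.
Cumulative: 6.1, 19.8, 19.8, 39.4, 39.4, 42.0, 48.4, 68.2, 80.2, 93.1, 110.3.
The total first reaches 41 DD on day 6.

day 6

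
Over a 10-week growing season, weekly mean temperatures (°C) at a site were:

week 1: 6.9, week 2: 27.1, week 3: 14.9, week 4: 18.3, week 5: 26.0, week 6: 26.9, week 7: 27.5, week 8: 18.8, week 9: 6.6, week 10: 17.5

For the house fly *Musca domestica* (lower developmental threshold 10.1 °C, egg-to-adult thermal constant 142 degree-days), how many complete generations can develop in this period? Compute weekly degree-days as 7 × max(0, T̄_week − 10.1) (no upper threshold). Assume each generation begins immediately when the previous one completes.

4 generations

Weekly DD (7 × max(0, T̄ − 10.1)): 0.0, 119.0, 33.6, 57.4, 111.3, 117.6, 121.8, 60.9, 0.0, 51.8.
Season total = 673.4 DD.
Complete generations = ⌊673.4 / 142⌋ = 4.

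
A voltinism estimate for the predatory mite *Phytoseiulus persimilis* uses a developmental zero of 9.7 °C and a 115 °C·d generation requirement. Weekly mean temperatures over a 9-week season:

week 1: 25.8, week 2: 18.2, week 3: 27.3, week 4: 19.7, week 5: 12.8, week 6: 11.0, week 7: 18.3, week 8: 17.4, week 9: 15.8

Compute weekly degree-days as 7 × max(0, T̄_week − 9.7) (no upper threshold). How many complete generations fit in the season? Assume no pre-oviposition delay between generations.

Weekly DD (7 × max(0, T̄ − 9.7)): 112.7, 59.5, 123.2, 70.0, 21.7, 9.1, 60.2, 53.9, 42.7.
Season total = 553.0 DD.
Complete generations = ⌊553.0 / 115⌋ = 4.

4 generations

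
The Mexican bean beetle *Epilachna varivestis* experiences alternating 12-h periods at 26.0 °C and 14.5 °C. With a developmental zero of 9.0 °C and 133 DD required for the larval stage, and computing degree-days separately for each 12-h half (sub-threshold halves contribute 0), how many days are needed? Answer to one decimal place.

11.8 days

Day half: max(0, 26.0 − 9.0) × 0.5 = 17.0 × 0.5 = 8.50 DD.
Night half: max(0, 14.5 − 9.0) × 0.5 = 5.5 × 0.5 = 2.75 DD.
Per 24 h: 11.25 DD/day.
Duration = 133 / 11.25 = 11.822 ≈ 11.8 days.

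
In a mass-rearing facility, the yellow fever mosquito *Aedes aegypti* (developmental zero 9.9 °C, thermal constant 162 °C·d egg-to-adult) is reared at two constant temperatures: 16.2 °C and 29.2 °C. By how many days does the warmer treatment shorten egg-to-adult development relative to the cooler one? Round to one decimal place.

At 16.2 °C: 162 / (16.2 − 9.9) = 162 / 6.3 = 25.714 d.
At 29.2 °C: 162 / (29.2 − 9.9) = 162 / 19.3 = 8.394 d.
Difference = |25.714 − 8.394| = 17.321 ≈ 17.3 days.

17.3 days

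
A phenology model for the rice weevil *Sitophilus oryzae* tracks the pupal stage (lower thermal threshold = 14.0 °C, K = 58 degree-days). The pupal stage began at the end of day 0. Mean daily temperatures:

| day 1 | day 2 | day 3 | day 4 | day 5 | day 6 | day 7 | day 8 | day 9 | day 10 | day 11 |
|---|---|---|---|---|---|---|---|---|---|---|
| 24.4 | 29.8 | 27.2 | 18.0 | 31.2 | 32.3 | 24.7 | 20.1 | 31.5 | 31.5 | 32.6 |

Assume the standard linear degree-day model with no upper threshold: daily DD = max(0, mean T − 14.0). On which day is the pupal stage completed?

day 5

Daily DD above 14.0 °C: 10.4, 15.8, 13.2, 4.0, 17.2, 18.3, 10.7, 6.1, 17.5, 17.5, 18.6.
Cumulative: 10.4, 26.2, 39.4, 43.4, 60.6, 78.9, 89.6, 95.7, 113.2, 130.7, 149.3.
The total first reaches 58 DD on day 5.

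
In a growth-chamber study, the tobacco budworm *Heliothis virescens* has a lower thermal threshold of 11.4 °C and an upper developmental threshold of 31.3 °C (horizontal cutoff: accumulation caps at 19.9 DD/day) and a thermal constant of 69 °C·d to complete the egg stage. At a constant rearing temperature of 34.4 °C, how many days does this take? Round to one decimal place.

3.5 days

Temperature 34.4 °C exceeds the upper threshold, so daily accumulation caps at 31.3 − 11.4 = 19.9 DD/day.
Duration = 69 / 19.9 = 3.467 ≈ 3.5 days.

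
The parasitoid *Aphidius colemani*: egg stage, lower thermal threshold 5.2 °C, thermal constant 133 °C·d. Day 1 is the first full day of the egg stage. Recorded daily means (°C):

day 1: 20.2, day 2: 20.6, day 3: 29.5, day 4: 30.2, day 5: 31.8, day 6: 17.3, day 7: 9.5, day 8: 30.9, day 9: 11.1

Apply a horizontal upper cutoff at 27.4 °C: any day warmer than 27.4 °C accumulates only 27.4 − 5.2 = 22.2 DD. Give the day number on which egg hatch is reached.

day 8

Daily DD above 5.2 °C (capped at 22.2): 15.0, 15.4, 22.2, 22.2, 22.2, 12.1, 4.3, 22.2, 5.9.
Cumulative: 15.0, 30.4, 52.6, 74.8, 97.0, 109.1, 113.4, 135.6, 141.5.
The total first reaches 133 DD on day 8.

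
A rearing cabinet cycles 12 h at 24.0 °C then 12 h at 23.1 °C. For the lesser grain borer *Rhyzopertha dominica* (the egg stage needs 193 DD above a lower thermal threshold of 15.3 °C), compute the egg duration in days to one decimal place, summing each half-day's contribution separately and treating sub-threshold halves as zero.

23.4 days

Day half: max(0, 24.0 − 15.3) × 0.5 = 8.7 × 0.5 = 4.35 DD.
Night half: max(0, 23.1 − 15.3) × 0.5 = 7.8 × 0.5 = 3.90 DD.
Per 24 h: 8.25 DD/day.
Duration = 193 / 8.25 = 23.394 ≈ 23.4 days.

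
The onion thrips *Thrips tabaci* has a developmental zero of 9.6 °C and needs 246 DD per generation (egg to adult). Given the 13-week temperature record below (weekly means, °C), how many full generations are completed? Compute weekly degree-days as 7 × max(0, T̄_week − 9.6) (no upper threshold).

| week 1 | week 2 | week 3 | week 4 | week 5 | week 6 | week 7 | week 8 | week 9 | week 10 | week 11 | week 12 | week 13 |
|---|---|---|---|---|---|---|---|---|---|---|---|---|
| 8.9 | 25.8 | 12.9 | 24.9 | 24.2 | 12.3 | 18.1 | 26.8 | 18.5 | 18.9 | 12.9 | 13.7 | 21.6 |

Weekly DD (7 × max(0, T̄ − 9.6)): 0.0, 113.4, 23.1, 107.1, 102.2, 18.9, 59.5, 120.4, 62.3, 65.1, 23.1, 28.7, 84.0.
Season total = 807.8 DD.
Complete generations = ⌊807.8 / 246⌋ = 3.

3 generations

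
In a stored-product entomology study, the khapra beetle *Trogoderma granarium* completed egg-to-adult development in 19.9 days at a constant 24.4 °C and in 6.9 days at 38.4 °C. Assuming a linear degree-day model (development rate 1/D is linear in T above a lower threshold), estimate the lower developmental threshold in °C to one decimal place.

Under the model K = D·(T − T_b), so D₁·(T₁ − T_b) = D₂·(T₂ − T_b).
19.9·(24.4 − T_b) = 6.9·(38.4 − T_b)
T_b = (19.9·24.4 − 6.9·38.4) / (19.9 − 6.9) = 220.60 / 13.0 = 16.969 °C ≈ 17.0 °C.

17.0 °C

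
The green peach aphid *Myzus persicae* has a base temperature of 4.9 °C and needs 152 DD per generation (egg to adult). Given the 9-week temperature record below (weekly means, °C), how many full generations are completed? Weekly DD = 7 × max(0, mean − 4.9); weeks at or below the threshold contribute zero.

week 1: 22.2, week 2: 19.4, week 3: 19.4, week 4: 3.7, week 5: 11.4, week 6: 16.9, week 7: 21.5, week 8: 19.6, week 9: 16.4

Weekly DD (7 × max(0, T̄ − 4.9)): 121.1, 101.5, 101.5, 0.0, 45.5, 84.0, 116.2, 102.9, 80.5.
Season total = 753.2 DD.
Complete generations = ⌊753.2 / 152⌋ = 4.

4 generations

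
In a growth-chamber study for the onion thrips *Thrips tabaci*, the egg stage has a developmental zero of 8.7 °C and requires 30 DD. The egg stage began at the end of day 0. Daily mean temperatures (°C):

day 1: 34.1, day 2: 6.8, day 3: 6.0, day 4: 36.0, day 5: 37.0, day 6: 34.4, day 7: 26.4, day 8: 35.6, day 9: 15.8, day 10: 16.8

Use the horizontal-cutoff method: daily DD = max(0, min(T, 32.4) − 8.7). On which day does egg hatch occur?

Daily DD above 8.7 °C (capped at 23.7): 23.7, 0.0, 0.0, 23.7, 23.7, 23.7, 17.7, 23.7, 7.1, 8.1.
Cumulative: 23.7, 23.7, 23.7, 47.4, 71.1, 94.8, 112.5, 136.2, 143.3, 151.4.
The total first reaches 30 DD on day 4.

day 4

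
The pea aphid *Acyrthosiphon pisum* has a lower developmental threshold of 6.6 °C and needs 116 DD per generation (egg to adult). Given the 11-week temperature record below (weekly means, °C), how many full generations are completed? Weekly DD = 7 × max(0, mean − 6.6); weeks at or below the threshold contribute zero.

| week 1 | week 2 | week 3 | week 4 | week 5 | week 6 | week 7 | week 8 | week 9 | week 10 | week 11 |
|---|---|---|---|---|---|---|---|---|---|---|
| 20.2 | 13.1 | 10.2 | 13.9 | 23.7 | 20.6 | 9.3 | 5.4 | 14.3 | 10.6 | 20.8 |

Weekly DD (7 × max(0, T̄ − 6.6)): 95.2, 45.5, 25.2, 51.1, 119.7, 98.0, 18.9, 0.0, 53.9, 28.0, 99.4.
Season total = 634.9 DD.
Complete generations = ⌊634.9 / 116⌋ = 5.

5 generations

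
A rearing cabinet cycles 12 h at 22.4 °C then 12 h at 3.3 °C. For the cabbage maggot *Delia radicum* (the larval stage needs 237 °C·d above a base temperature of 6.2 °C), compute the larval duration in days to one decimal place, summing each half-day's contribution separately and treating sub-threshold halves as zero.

Day half: max(0, 22.4 − 6.2) × 0.5 = 16.2 × 0.5 = 8.10 DD.
Night half: max(0, 3.3 − 6.2) × 0.5 = 0.0 × 0.5 = 0.00 DD.
Per 24 h: 8.10 DD/day.
Duration = 237 / 8.10 = 29.259 ≈ 29.3 days.

29.3 days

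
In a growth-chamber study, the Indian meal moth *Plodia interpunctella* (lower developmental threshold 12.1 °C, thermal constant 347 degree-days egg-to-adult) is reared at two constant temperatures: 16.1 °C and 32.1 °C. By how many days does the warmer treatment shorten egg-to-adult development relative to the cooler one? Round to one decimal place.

69.4 days

At 16.1 °C: 347 / (16.1 − 12.1) = 347 / 4.0 = 86.750 d.
At 32.1 °C: 347 / (32.1 − 12.1) = 347 / 20.0 = 17.350 d.
Difference = |86.750 − 17.350| = 69.400 ≈ 69.4 days.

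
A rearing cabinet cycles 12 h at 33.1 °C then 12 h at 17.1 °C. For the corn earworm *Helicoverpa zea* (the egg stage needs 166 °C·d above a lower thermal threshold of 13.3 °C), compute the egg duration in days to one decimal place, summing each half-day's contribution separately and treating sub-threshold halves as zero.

Day half: max(0, 33.1 − 13.3) × 0.5 = 19.8 × 0.5 = 9.90 DD.
Night half: max(0, 17.1 − 13.3) × 0.5 = 3.8 × 0.5 = 1.90 DD.
Per 24 h: 11.80 DD/day.
Duration = 166 / 11.80 = 14.068 ≈ 14.1 days.

14.1 days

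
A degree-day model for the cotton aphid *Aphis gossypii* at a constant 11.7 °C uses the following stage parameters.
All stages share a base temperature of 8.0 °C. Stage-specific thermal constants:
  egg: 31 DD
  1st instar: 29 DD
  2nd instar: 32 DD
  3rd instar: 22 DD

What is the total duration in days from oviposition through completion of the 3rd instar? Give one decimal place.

Daily accumulation at 11.7 °C = 11.7 − 8.0 = 3.7 DD/day.
Total K = 31 + 29 + 32 + 22 = 114 DD.
Total duration = 114 / 3.7 = 30.811 ≈ 30.8 days.

30.8 days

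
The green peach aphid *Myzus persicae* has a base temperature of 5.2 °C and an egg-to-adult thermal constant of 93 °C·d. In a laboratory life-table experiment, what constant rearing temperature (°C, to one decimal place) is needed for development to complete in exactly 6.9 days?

18.7 °C

Required daily accumulation = 93 / 6.9 = 13.478 DD/day.
T = T_base + 13.478 = 5.2 + 13.478 = 18.678 ≈ 18.7 °C.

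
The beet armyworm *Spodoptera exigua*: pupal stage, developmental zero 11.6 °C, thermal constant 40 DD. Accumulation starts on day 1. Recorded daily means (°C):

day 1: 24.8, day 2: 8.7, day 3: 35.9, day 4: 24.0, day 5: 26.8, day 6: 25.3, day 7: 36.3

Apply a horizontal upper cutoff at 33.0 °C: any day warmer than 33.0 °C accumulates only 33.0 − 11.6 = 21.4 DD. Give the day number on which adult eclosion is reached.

Daily DD above 11.6 °C (capped at 21.4): 13.2, 0.0, 21.4, 12.4, 15.2, 13.7, 21.4.
Cumulative: 13.2, 13.2, 34.6, 47.0, 62.2, 75.9, 97.3.
The total first reaches 40 DD on day 4.

day 4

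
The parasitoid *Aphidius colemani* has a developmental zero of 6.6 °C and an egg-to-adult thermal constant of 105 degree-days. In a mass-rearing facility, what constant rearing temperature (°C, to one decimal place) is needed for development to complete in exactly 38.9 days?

Required daily accumulation = 105 / 38.9 = 2.699 DD/day.
T = T_base + 2.699 = 6.6 + 2.699 = 9.299 ≈ 9.3 °C.

9.3 °C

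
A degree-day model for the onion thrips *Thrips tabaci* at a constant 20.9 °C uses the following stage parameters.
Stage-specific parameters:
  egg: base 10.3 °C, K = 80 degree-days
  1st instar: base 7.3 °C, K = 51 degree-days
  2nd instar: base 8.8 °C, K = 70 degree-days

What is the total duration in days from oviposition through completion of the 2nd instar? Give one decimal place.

egg: 80 / (20.9 − 10.3) = 80 / 10.6 = 7.547 d.
1st instar: 51 / (20.9 − 7.3) = 51 / 13.6 = 3.750 d.
2nd instar: 70 / (20.9 − 8.8) = 70 / 12.1 = 5.785 d.
Sum = 17.082 ≈ 17.1 days.

17.1 days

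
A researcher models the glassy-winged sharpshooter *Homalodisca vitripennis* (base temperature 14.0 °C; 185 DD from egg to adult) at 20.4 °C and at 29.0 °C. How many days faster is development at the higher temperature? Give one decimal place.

At 20.4 °C: 185 / (20.4 − 14.0) = 185 / 6.4 = 28.906 d.
At 29.0 °C: 185 / (29.0 − 14.0) = 185 / 15.0 = 12.333 d.
Difference = |28.906 − 12.333| = 16.573 ≈ 16.6 days.

16.6 days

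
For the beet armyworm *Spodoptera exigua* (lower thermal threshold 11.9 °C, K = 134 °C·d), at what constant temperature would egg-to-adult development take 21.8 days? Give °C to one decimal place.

Required daily accumulation = 134 / 21.8 = 6.147 DD/day.
T = T_base + 6.147 = 11.9 + 6.147 = 18.047 ≈ 18.0 °C.

18.0 °C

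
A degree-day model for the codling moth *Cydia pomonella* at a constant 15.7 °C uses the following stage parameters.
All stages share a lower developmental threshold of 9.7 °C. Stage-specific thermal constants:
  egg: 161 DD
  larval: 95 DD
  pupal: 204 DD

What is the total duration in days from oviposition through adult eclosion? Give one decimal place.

Daily accumulation at 15.7 °C = 15.7 − 9.7 = 6.0 DD/day.
Total K = 161 + 95 + 204 = 460 DD.
Total duration = 460 / 6.0 = 76.667 ≈ 76.7 days.

76.7 days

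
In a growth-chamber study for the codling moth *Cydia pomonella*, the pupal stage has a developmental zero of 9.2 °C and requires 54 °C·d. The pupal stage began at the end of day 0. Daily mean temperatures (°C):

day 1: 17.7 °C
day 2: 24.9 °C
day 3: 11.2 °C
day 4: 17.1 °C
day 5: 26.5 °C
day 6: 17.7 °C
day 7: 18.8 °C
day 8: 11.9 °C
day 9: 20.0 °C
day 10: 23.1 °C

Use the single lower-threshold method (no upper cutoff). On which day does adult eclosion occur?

day 6

Daily DD above 9.2 °C: 8.5, 15.7, 2.0, 7.9, 17.3, 8.5, 9.6, 2.7, 10.8, 13.9.
Cumulative: 8.5, 24.2, 26.2, 34.1, 51.4, 59.9, 69.5, 72.2, 83.0, 96.9.
The total first reaches 54 DD on day 6.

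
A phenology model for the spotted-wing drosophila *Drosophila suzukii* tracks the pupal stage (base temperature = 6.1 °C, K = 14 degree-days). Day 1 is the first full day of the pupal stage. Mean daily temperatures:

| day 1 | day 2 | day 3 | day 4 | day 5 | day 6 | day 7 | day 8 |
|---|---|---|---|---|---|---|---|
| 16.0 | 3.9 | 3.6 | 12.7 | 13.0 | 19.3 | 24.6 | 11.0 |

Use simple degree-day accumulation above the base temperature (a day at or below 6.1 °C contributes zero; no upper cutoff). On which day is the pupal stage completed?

day 4

Daily DD above 6.1 °C: 9.9, 0.0, 0.0, 6.6, 6.9, 13.2, 18.5, 4.9.
Cumulative: 9.9, 9.9, 9.9, 16.5, 23.4, 36.6, 55.1, 60.0.
The total first reaches 14 DD on day 4.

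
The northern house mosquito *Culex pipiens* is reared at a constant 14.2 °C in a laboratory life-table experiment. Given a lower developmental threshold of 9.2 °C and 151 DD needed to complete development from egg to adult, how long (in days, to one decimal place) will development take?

Daily accumulation = 14.2 − 9.2 = 5.0 DD/day.
Duration = 151 / 5.0 = 30.200 ≈ 30.2 days.

30.2 days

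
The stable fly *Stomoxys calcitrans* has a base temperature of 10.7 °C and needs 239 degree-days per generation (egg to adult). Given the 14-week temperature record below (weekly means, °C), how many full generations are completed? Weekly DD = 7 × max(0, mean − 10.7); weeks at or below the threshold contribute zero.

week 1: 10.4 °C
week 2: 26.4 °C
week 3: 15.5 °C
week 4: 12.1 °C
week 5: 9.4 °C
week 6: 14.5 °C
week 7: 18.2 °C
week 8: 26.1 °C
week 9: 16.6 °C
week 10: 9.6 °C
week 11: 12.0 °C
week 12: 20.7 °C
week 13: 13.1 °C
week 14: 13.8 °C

Weekly DD (7 × max(0, T̄ − 10.7)): 0.0, 109.9, 33.6, 9.8, 0.0, 26.6, 52.5, 107.8, 41.3, 0.0, 9.1, 70.0, 16.8, 21.7.
Season total = 499.1 DD.
Complete generations = ⌊499.1 / 239⌋ = 2.

2 generations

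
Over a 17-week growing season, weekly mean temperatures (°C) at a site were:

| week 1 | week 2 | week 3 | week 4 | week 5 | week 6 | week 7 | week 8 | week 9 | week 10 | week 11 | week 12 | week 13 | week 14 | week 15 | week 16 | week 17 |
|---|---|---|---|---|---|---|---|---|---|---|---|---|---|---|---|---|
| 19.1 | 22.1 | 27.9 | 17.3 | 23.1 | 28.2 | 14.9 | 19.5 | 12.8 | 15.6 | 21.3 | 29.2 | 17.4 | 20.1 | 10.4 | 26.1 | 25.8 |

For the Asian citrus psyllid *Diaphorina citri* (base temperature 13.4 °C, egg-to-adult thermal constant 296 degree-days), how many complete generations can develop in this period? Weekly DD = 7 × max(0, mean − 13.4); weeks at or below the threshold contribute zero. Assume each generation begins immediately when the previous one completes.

Weekly DD (7 × max(0, T̄ − 13.4)): 39.9, 60.9, 101.5, 27.3, 67.9, 103.6, 10.5, 42.7, 0.0, 15.4, 55.3, 110.6, 28.0, 46.9, 0.0, 88.9, 86.8.
Season total = 886.2 DD.
Complete generations = ⌊886.2 / 296⌋ = 2.

2 generations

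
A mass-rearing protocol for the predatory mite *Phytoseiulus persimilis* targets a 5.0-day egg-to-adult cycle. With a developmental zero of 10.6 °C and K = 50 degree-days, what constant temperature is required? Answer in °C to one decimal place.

20.6 °C

Required daily accumulation = 50 / 5.0 = 10.000 DD/day.
T = T_base + 10.000 = 10.6 + 10.000 = 20.600 ≈ 20.6 °C.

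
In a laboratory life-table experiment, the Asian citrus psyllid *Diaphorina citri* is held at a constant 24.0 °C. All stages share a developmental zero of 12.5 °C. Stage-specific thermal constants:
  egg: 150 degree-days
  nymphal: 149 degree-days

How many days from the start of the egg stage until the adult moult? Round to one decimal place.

Daily accumulation at 24.0 °C = 24.0 − 12.5 = 11.5 DD/day.
Total K = 150 + 149 = 299 DD.
Total duration = 299 / 11.5 = 26.000 ≈ 26.0 days.

26.0 days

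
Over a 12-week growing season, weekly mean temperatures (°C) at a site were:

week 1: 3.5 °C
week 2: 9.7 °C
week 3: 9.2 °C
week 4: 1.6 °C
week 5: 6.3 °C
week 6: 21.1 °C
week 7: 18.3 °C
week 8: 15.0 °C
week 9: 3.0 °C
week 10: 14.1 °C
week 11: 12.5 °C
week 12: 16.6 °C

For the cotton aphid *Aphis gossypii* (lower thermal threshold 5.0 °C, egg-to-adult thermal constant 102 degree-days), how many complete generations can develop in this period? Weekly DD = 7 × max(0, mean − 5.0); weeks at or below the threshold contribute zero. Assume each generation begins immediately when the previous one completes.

Weekly DD (7 × max(0, T̄ − 5.0)): 0.0, 32.9, 29.4, 0.0, 9.1, 112.7, 93.1, 70.0, 0.0, 63.7, 52.5, 81.2.
Season total = 544.6 DD.
Complete generations = ⌊544.6 / 102⌋ = 5.

5 generations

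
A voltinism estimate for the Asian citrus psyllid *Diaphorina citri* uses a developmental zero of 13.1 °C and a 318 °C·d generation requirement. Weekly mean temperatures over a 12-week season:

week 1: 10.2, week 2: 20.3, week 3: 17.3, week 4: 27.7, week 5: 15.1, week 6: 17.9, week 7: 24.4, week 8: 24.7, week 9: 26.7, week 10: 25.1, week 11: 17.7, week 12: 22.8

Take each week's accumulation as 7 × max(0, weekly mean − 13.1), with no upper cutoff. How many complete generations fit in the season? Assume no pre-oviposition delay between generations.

Weekly DD (7 × max(0, T̄ − 13.1)): 0.0, 50.4, 29.4, 102.2, 14.0, 33.6, 79.1, 81.2, 95.2, 84.0, 32.2, 67.9.
Season total = 669.2 DD.
Complete generations = ⌊669.2 / 318⌋ = 2.

2 generations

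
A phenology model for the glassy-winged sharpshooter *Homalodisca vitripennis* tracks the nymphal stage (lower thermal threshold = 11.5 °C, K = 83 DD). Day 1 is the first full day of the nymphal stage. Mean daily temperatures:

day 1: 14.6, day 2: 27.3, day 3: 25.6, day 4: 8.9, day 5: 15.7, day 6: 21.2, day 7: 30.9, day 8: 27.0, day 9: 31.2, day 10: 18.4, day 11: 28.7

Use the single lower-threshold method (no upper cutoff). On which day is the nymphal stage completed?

day 9

Daily DD above 11.5 °C: 3.1, 15.8, 14.1, 0.0, 4.2, 9.7, 19.4, 15.5, 19.7, 6.9, 17.2.
Cumulative: 3.1, 18.9, 33.0, 33.0, 37.2, 46.9, 66.3, 81.8, 101.5, 108.4, 125.6.
The total first reaches 83 DD on day 9.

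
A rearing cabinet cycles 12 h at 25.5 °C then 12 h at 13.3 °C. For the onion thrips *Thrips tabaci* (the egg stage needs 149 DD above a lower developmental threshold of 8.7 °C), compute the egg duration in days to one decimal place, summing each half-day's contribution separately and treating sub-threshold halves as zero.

Day half: max(0, 25.5 − 8.7) × 0.5 = 16.8 × 0.5 = 8.40 DD.
Night half: max(0, 13.3 − 8.7) × 0.5 = 4.6 × 0.5 = 2.30 DD.
Per 24 h: 10.70 DD/day.
Duration = 149 / 10.70 = 13.925 ≈ 13.9 days.

13.9 days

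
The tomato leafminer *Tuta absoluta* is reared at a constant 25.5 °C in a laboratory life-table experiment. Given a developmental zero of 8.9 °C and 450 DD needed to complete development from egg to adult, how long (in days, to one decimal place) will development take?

Daily accumulation = 25.5 − 8.9 = 16.6 DD/day.
Duration = 450 / 16.6 = 27.108 ≈ 27.1 days.

27.1 days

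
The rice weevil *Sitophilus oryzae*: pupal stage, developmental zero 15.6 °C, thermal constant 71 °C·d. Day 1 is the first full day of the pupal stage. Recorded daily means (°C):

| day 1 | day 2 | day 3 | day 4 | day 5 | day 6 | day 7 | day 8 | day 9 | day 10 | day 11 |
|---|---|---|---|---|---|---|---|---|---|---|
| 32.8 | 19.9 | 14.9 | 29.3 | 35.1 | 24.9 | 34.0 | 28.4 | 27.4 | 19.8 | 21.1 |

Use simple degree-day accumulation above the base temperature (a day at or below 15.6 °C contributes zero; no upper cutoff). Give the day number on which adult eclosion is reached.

Daily DD above 15.6 °C: 17.2, 4.3, 0.0, 13.7, 19.5, 9.3, 18.4, 12.8, 11.8, 4.2, 5.5.
Cumulative: 17.2, 21.5, 21.5, 35.2, 54.7, 64.0, 82.4, 95.2, 107.0, 111.2, 116.7.
The total first reaches 71 DD on day 7.

day 7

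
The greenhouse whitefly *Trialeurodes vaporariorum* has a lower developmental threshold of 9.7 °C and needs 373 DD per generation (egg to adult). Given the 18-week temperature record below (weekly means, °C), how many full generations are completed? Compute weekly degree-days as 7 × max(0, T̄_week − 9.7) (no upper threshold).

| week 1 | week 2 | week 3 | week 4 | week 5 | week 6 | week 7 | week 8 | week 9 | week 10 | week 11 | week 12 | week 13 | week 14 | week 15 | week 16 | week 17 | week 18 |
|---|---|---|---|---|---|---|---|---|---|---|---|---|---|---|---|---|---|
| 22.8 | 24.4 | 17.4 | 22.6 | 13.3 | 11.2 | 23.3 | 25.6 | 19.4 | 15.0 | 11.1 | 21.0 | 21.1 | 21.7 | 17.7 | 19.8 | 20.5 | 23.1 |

Weekly DD (7 × max(0, T̄ − 9.7)): 91.7, 102.9, 53.9, 90.3, 25.2, 10.5, 95.2, 111.3, 67.9, 37.1, 9.8, 79.1, 79.8, 84.0, 56.0, 70.7, 75.6, 93.8.
Season total = 1234.8 DD.
Complete generations = ⌊1234.8 / 373⌋ = 3.

3 generations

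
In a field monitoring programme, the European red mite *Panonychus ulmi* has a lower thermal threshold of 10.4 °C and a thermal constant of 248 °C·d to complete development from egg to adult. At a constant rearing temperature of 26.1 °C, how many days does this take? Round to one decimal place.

15.8 days

Daily accumulation = 26.1 − 10.4 = 15.7 DD/day.
Duration = 248 / 15.7 = 15.796 ≈ 15.8 days.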